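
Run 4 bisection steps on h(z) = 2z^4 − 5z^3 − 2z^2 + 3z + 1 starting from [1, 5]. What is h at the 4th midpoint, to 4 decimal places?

4.5234

m = 3, h(m) = 19 (+); new bracket [1, 3]
m = 2, h(m) = -9 (−); new bracket [2, 3]
m = 2.5, h(m) = -4 (−); new bracket [2.5, 3]
m = 2.75, h(m) = 4.5234 (+); new bracket [2.5, 2.75]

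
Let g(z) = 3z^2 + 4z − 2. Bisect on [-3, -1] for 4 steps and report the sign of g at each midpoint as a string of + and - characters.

+-+-

m = -2, g(m) = 2 (+); new bracket [-2, -1]
m = -1.5, g(m) = -1.25 (−); new bracket [-2, -1.5]
m = -1.75, g(m) = 0.1875 (+); new bracket [-1.75, -1.5]
m = -1.625, g(m) = -0.5781 (−); new bracket [-1.75, -1.625]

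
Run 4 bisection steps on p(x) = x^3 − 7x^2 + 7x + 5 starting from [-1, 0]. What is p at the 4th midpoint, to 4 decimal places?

0.5139

x = -0.5 gives p = -0.375, negative; keep [-0.5, 0]
x = -0.25 gives p = 2.796875, positive; keep [-0.5, -0.25]
x = -0.375 gives p = 1.337891, positive; keep [-0.5, -0.375]
x = -0.4375 gives p = 0.5139, positive; keep [-0.5, -0.4375]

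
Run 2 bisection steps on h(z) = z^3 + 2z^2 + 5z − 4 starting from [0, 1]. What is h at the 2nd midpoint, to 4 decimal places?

midpoint 0.5: h = -0.875 < 0 → [0.5, 1]
midpoint 0.75: h = 1.296875 > 0 → [0.5, 0.75]

1.2969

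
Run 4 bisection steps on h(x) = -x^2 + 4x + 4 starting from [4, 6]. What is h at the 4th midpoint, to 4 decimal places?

-0.2656

h(5) = -1 < 0, so the root lies in [4, 5]
h(4.5) = 1.75 > 0, so the root lies in [4.5, 5]
h(4.75) = 0.4375 > 0, so the root lies in [4.75, 5]
h(4.875) = -0.2656 < 0, so the root lies in [4.75, 4.875]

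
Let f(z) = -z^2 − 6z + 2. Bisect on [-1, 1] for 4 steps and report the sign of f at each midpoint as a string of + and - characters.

+-+-

midpoint 0: f = 2 > 0 → [0, 1]
midpoint 0.5: f = -1.25 < 0 → [0, 0.5]
midpoint 0.25: f = 0.4375 > 0 → [0.25, 0.5]
midpoint 0.375: f = -0.3906 < 0 → [0.25, 0.375]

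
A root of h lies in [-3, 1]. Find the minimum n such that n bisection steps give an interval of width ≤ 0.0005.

Width after n steps is 4/2^n. Need 2^n ≥ 4/0.0005 = 8000.
2^12 = 4096 < 8000 ≤ 2^13 = 8192, so n = 13.

13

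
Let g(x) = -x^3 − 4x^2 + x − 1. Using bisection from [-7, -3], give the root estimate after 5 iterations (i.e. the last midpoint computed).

-4.375

midpoint -5: g = 19 > 0 → [-5, -3]
midpoint -4: g = -5 < 0 → [-5, -4]
midpoint -4.5: g = 4.625 > 0 → [-4.5, -4]
midpoint -4.25: g = -0.7344 < 0 → [-4.5, -4.25]
midpoint -4.375: g = 1.8027 > 0 → [-4.375, -4.25]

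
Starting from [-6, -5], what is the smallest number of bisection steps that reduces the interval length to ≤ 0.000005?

Width after n steps is 1/2^n. Need 2^n ≥ 1/0.000005 = 200000.
2^17 = 131072 < 200000 ≤ 2^18 = 262144, so n = 18.

18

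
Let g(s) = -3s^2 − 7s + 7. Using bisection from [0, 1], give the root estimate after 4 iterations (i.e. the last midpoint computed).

m = 0.5, g(m) = 2.75 (+); new bracket [0.5, 1]
m = 0.75, g(m) = 0.0625 (+); new bracket [0.75, 1]
m = 0.875, g(m) = -1.421875 (−); new bracket [0.75, 0.875]
m = 0.8125, g(m) = -0.668 (−); new bracket [0.75, 0.8125]

0.8125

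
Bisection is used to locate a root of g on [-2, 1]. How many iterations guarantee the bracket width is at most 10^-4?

Width after n steps is 3/2^n. Need 2^n ≥ 3/10^-4 = 30000.
2^14 = 16384 < 30000 ≤ 2^15 = 32768, so n = 15.

15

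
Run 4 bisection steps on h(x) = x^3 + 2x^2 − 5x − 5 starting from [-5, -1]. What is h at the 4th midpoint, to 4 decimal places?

-1.9531

midpoint -3: h = 1 > 0 → [-5, -3]
midpoint -4: h = -17 < 0 → [-4, -3]
midpoint -3.5: h = -5.875 < 0 → [-3.5, -3]
midpoint -3.25: h = -1.9531 < 0 → [-3.25, -3]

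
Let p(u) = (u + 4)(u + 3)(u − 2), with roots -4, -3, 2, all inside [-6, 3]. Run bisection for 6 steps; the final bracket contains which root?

2

m = -1.5, p(m) = -13.125 (−); new bracket [-1.5, 3]
m = 0.75, p(m) = -22.265625 (−); new bracket [0.75, 3]
m = 1.875, p(m) = -3.580078 (−); new bracket [1.875, 3]
m = 2.4375, p(m) = 15.3142 (+); new bracket [1.875, 2.4375]
m = 2.15625, p(m) = 4.9599 (+); new bracket [1.875, 2.15625]
m = 2.015625, p(m) = 0.4714 (+); new bracket [1.875, 2.015625]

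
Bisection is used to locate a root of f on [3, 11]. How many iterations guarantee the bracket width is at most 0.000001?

Width after n steps is 8/2^n. Need 2^n ≥ 8/0.000001 = 8000000.
2^22 = 4194304 < 8000000 ≤ 2^23 = 8388608, so n = 23.

23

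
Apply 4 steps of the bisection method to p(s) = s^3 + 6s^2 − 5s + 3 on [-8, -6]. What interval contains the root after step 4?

[-6.875, -6.75]

m = -7, p(m) = -11 (−); new bracket [-7, -6]
m = -6.5, p(m) = 14.375 (+); new bracket [-7, -6.5]
m = -6.75, p(m) = 2.578125 (+); new bracket [-7, -6.75]
m = -6.875, p(m) = -3.9824 (−); new bracket [-6.875, -6.75]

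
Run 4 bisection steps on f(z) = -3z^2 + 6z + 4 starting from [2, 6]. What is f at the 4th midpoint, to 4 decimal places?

z = 4 gives f = -20, negative; keep [2, 4]
z = 3 gives f = -5, negative; keep [2, 3]
z = 2.5 gives f = 0.25, positive; keep [2.5, 3]
z = 2.75 gives f = -2.1875, negative; keep [2.5, 2.75]

-2.1875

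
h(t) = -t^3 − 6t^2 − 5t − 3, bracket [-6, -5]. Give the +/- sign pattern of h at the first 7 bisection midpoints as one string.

h(-5.5) = 9.375 > 0, so the root lies in [-5.5, -5]
h(-5.25) = 2.578125 > 0, so the root lies in [-5.25, -5]
h(-5.125) = -0.357422 < 0, so the root lies in [-5.25, -5.125]
h(-5.1875) = 1.073 > 0, so the root lies in [-5.1875, -5.125]
h(-5.15625) = 0.3485 > 0, so the root lies in [-5.15625, -5.125]
h(-5.140625) = -0.0067 < 0, so the root lies in [-5.15625, -5.140625]
h(-5.1484375) = 0.1703 > 0, so the root lies in [-5.1484375, -5.140625]

++-++-+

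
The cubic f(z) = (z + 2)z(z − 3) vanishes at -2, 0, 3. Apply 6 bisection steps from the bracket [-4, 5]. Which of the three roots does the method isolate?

midpoint 0.5: f = -3.125 < 0 → [0.5, 5]
midpoint 2.75: f = -3.265625 < 0 → [2.75, 5]
midpoint 3.875: f = 19.919922 > 0 → [2.75, 3.875]
midpoint 3.3125: f = 5.4993 > 0 → [2.75, 3.3125]
midpoint 3.03125: f = 0.4766 > 0 → [2.75, 3.03125]
midpoint 2.890625: f = -1.5462 < 0 → [2.890625, 3.03125]

3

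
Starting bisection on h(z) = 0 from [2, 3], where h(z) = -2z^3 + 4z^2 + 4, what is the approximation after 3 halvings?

2.375

z = 2.5 gives h = -2.25, negative; keep [2, 2.5]
z = 2.25 gives h = 1.46875, positive; keep [2.25, 2.5]
z = 2.375 gives h = -0.230469, negative; keep [2.25, 2.375]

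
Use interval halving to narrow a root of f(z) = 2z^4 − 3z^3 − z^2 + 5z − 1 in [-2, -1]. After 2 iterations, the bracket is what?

z = -1.5 gives f = 9.5, positive; keep [-1.5, -1]
z = -1.25 gives f = 1.929688, positive; keep [-1.25, -1]

[-1.25, -1]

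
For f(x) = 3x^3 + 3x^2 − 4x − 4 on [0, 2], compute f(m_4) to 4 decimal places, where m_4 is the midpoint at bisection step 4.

x = 1 gives f = -2, negative; keep [1, 2]
x = 1.5 gives f = 6.875, positive; keep [1, 1.5]
x = 1.25 gives f = 1.546875, positive; keep [1, 1.25]
x = 1.125 gives f = -0.4316, negative; keep [1.125, 1.25]

-0.4316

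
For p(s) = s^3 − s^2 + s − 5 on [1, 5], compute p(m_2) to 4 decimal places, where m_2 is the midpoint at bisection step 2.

p(3) = 16 > 0, so the root lies in [1, 3]
p(2) = 1 > 0, so the root lies in [1, 2]

1.0000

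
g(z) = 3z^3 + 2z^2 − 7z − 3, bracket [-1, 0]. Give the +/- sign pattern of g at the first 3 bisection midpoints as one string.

+--

midpoint -0.5: g = 0.625 > 0 → [-0.5, 0]
midpoint -0.25: g = -1.171875 < 0 → [-0.5, -0.25]
midpoint -0.375: g = -0.251953 < 0 → [-0.5, -0.375]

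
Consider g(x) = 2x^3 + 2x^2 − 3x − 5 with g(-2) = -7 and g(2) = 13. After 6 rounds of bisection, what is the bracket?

[1.375, 1.4375]

x = 0 gives g = -5, negative; keep [0, 2]
x = 1 gives g = -4, negative; keep [1, 2]
x = 1.5 gives g = 1.75, positive; keep [1, 1.5]
x = 1.25 gives g = -1.7188, negative; keep [1.25, 1.5]
x = 1.375 gives g = -0.1445, negative; keep [1.375, 1.5]
x = 1.4375 gives g = 0.7612, positive; keep [1.375, 1.4375]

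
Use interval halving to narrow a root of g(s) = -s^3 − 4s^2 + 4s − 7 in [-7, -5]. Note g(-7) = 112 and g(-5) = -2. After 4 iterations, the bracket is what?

m = -6, g(m) = 41 (+); new bracket [-6, -5]
m = -5.5, g(m) = 16.375 (+); new bracket [-5.5, -5]
m = -5.25, g(m) = 6.453125 (+); new bracket [-5.25, -5]
m = -5.125, g(m) = 2.0488 (+); new bracket [-5.125, -5]

[-5.125, -5]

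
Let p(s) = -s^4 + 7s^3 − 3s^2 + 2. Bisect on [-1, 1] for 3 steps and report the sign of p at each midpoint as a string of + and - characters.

midpoint 0: p = 2 > 0 → [-1, 0]
midpoint -0.5: p = 0.3125 > 0 → [-1, -0.5]
midpoint -0.75: p = -2.957031 < 0 → [-0.75, -0.5]

++-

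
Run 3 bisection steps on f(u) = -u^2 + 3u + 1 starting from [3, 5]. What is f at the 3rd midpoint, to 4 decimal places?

m = 4, f(m) = -3 (−); new bracket [3, 4]
m = 3.5, f(m) = -0.75 (−); new bracket [3, 3.5]
m = 3.25, f(m) = 0.1875 (+); new bracket [3.25, 3.5]

0.1875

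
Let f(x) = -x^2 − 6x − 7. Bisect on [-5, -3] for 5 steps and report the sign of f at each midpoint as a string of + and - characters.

+-++-

m = -4, f(m) = 1 (+); new bracket [-5, -4]
m = -4.5, f(m) = -0.25 (−); new bracket [-4.5, -4]
m = -4.25, f(m) = 0.4375 (+); new bracket [-4.5, -4.25]
m = -4.375, f(m) = 0.1094 (+); new bracket [-4.5, -4.375]
m = -4.4375, f(m) = -0.0664 (−); new bracket [-4.4375, -4.375]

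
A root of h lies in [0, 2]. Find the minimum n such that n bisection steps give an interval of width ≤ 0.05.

Width after n steps is 2/2^n. Need 2^n ≥ 2/0.05 = 40.
2^5 = 32 < 40 ≤ 2^6 = 64, so n = 6.

6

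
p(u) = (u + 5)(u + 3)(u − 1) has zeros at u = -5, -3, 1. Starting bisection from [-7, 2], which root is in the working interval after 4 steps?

u = -2.5 gives p = -4.375, negative; keep [-2.5, 2]
u = -0.25 gives p = -16.328125, negative; keep [-0.25, 2]
u = 0.875 gives p = -2.845703, negative; keep [0.875, 2]
u = 1.4375 gives p = 12.4978, positive; keep [0.875, 1.4375]

1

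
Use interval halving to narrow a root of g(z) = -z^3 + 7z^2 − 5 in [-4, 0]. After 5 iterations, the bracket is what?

midpoint -2: g = 31 > 0 → [-2, 0]
midpoint -1: g = 3 > 0 → [-1, 0]
midpoint -0.5: g = -3.125 < 0 → [-1, -0.5]
midpoint -0.75: g = -0.6406 < 0 → [-1, -0.75]
midpoint -0.875: g = 1.0293 > 0 → [-0.875, -0.75]

[-0.875, -0.75]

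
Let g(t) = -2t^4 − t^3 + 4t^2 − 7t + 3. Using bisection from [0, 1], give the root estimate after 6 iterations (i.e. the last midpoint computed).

0.546875

midpoint 0.5: g = 0.25 > 0 → [0.5, 1]
midpoint 0.75: g = -1.054688 < 0 → [0.5, 0.75]
midpoint 0.625: g = -0.361816 < 0 → [0.5, 0.625]
midpoint 0.5625: g = -0.0501 < 0 → [0.5, 0.5625]
midpoint 0.53125: g = 0.1009 > 0 → [0.53125, 0.5625]
midpoint 0.546875: g = 0.0257 > 0 → [0.546875, 0.5625]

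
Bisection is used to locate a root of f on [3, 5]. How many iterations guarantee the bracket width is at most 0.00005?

Width after n steps is 2/2^n. Need 2^n ≥ 2/0.00005 = 40000.
2^15 = 32768 < 40000 ≤ 2^16 = 65536, so n = 16.

16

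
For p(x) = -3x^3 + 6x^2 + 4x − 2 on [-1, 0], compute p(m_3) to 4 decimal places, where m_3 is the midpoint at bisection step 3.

1.1035

x = -0.5 gives p = -2.125, negative; keep [-1, -0.5]
x = -0.75 gives p = -0.359375, negative; keep [-1, -0.75]
x = -0.875 gives p = 1.103516, positive; keep [-0.875, -0.75]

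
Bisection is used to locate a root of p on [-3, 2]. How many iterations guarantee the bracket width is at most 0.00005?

Width after n steps is 5/2^n. Need 2^n ≥ 5/0.00005 = 100000.
2^16 = 65536 < 100000 ≤ 2^17 = 131072, so n = 17.

17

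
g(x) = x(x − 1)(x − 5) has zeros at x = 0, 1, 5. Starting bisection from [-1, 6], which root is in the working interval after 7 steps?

5

x = 2.5 gives g = -9.375, negative; keep [2.5, 6]
x = 4.25 gives g = -10.359375, negative; keep [4.25, 6]
x = 5.125 gives g = 2.642578, positive; keep [4.25, 5.125]
x = 4.6875 gives g = -5.4016, negative; keep [4.6875, 5.125]
x = 4.90625 gives g = -1.7967, negative; keep [4.90625, 5.125]
x = 5.015625 gives g = 0.3147, positive; keep [4.90625, 5.015625]
x = 4.9609375 gives g = -0.7676, negative; keep [4.9609375, 5.015625]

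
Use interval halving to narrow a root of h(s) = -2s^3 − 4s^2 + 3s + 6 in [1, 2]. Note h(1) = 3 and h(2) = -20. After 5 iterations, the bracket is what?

[1.21875, 1.25]

s = 1.5 gives h = -5.25, negative; keep [1, 1.5]
s = 1.25 gives h = -0.40625, negative; keep [1, 1.25]
s = 1.125 gives h = 1.464844, positive; keep [1.125, 1.25]
s = 1.1875 gives h = 0.5728, positive; keep [1.1875, 1.25]
s = 1.21875 gives h = 0.0943, positive; keep [1.21875, 1.25]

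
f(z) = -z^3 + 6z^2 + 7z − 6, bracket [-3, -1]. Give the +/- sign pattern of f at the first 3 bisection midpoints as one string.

midpoint -2: f = 12 > 0 → [-2, -1]
midpoint -1.5: f = 0.375 > 0 → [-1.5, -1]
midpoint -1.25: f = -3.421875 < 0 → [-1.5, -1.25]

++-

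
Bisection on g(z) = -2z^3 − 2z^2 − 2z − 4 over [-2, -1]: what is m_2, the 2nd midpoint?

g(-1.5) = 1.25 > 0, so the root lies in [-1.5, -1]
g(-1.25) = -0.71875 < 0, so the root lies in [-1.5, -1.25]

-1.25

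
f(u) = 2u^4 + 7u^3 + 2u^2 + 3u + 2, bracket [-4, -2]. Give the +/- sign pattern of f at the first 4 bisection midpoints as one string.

-+-+

midpoint -3: f = -16 < 0 → [-4, -3]
midpoint -3.5: f = 16 > 0 → [-3.5, -3]
midpoint -3.25: f = -3.789062 < 0 → [-3.5, -3.25]
midpoint -3.375: f = 5.0454 > 0 → [-3.375, -3.25]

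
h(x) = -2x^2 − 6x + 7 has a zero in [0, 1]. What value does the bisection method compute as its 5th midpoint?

h(0.5) = 3.5 > 0, so the root lies in [0.5, 1]
h(0.75) = 1.375 > 0, so the root lies in [0.75, 1]
h(0.875) = 0.21875 > 0, so the root lies in [0.875, 1]
h(0.9375) = -0.3828 < 0, so the root lies in [0.875, 0.9375]
h(0.90625) = -0.0801 < 0, so the root lies in [0.875, 0.90625]

0.90625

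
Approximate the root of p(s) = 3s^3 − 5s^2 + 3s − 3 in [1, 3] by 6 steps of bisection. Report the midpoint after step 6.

1.46875

m = 2, p(m) = 7 (+); new bracket [1, 2]
m = 1.5, p(m) = 0.375 (+); new bracket [1, 1.5]
m = 1.25, p(m) = -1.203125 (−); new bracket [1.25, 1.5]
m = 1.375, p(m) = -0.5293 (−); new bracket [1.375, 1.5]
m = 1.4375, p(m) = -0.1082 (−); new bracket [1.4375, 1.5]
m = 1.46875, p(m) = 0.1254 (+); new bracket [1.4375, 1.46875]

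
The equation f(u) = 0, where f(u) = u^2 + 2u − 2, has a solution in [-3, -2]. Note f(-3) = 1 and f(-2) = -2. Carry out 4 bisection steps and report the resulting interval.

[-2.75, -2.6875]

midpoint -2.5: f = -0.75 < 0 → [-3, -2.5]
midpoint -2.75: f = 0.0625 > 0 → [-2.75, -2.5]
midpoint -2.625: f = -0.359375 < 0 → [-2.75, -2.625]
midpoint -2.6875: f = -0.1523 < 0 → [-2.75, -2.6875]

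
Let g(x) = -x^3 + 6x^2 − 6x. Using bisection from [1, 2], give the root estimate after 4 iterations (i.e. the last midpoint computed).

1.3125

m = 1.5, g(m) = 1.125 (+); new bracket [1, 1.5]
m = 1.25, g(m) = -0.078125 (−); new bracket [1.25, 1.5]
m = 1.375, g(m) = 0.494141 (+); new bracket [1.25, 1.375]
m = 1.3125, g(m) = 0.2 (+); new bracket [1.25, 1.3125]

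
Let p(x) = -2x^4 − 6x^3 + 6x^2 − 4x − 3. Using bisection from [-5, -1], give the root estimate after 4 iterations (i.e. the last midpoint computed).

p(-3) = 63 > 0, so the root lies in [-5, -3]
p(-4) = -19 < 0, so the root lies in [-4, -3]
p(-3.5) = 41.625 > 0, so the root lies in [-4, -3.5]
p(-3.75) = 17.2734 > 0, so the root lies in [-4, -3.75]

-3.75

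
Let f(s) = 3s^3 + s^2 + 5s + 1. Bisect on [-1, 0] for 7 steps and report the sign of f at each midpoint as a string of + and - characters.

--++-+-

m = -0.5, f(m) = -1.625 (−); new bracket [-0.5, 0]
m = -0.25, f(m) = -0.234375 (−); new bracket [-0.25, 0]
m = -0.125, f(m) = 0.384766 (+); new bracket [-0.25, -0.125]
m = -0.1875, f(m) = 0.0779 (+); new bracket [-0.25, -0.1875]
m = -0.21875, f(m) = -0.0773 (−); new bracket [-0.21875, -0.1875]
m = -0.203125, f(m) = 0.0005 (+); new bracket [-0.21875, -0.203125]
m = -0.2109375, f(m) = -0.0383 (−); new bracket [-0.2109375, -0.203125]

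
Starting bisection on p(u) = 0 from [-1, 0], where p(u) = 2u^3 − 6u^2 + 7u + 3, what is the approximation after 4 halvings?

u = -0.5 gives p = -2.25, negative; keep [-0.5, 0]
u = -0.25 gives p = 0.84375, positive; keep [-0.5, -0.25]
u = -0.375 gives p = -0.574219, negative; keep [-0.375, -0.25]
u = -0.3125 gives p = 0.1655, positive; keep [-0.375, -0.3125]

-0.3125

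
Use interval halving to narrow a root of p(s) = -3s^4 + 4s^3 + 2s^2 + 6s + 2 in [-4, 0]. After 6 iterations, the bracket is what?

s = -2 gives p = -82, negative; keep [-2, 0]
s = -1 gives p = -9, negative; keep [-1, 0]
s = -0.5 gives p = -1.1875, negative; keep [-0.5, 0]
s = -0.25 gives p = 0.5508, positive; keep [-0.5, -0.25]
s = -0.375 gives p = -0.239, negative; keep [-0.375, -0.25]
s = -0.3125 gives p = 0.1696, positive; keep [-0.375, -0.3125]

[-0.375, -0.3125]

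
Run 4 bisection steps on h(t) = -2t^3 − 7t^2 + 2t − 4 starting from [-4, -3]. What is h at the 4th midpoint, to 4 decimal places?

m = -3.5, h(m) = -11 (−); new bracket [-4, -3.5]
m = -3.75, h(m) = -4.46875 (−); new bracket [-4, -3.75]
m = -3.875, h(m) = -0.488281 (−); new bracket [-4, -3.875]
m = -3.9375, h(m) = 1.6909 (+); new bracket [-3.9375, -3.875]

1.6909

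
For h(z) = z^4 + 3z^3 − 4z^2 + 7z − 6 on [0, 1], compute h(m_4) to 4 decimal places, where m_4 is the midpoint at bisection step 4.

0.2913

h(0.5) = -3.0625 < 0, so the root lies in [0.5, 1]
h(0.75) = -1.417969 < 0, so the root lies in [0.75, 1]
h(0.875) = -0.341553 < 0, so the root lies in [0.875, 1]
h(0.9375) = 0.2913 > 0, so the root lies in [0.875, 0.9375]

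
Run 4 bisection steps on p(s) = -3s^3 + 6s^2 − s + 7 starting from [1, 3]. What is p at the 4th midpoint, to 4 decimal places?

-1.7207

m = 2, p(m) = 5 (+); new bracket [2, 3]
m = 2.5, p(m) = -4.875 (−); new bracket [2, 2.5]
m = 2.25, p(m) = 0.953125 (+); new bracket [2.25, 2.5]
m = 2.375, p(m) = -1.7207 (−); new bracket [2.25, 2.375]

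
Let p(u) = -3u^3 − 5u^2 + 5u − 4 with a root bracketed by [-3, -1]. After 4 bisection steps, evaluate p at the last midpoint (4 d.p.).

2.6855

p(-2) = -10 < 0, so the root lies in [-3, -2]
p(-2.5) = -0.875 < 0, so the root lies in [-3, -2.5]
p(-2.75) = 6.828125 > 0, so the root lies in [-2.75, -2.5]
p(-2.625) = 2.6855 > 0, so the root lies in [-2.625, -2.5]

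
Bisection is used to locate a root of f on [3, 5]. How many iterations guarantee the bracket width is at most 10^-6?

Width after n steps is 2/2^n. Need 2^n ≥ 2/10^-6 = 2000000.
2^20 = 1048576 < 2000000 ≤ 2^21 = 2097152, so n = 21.

21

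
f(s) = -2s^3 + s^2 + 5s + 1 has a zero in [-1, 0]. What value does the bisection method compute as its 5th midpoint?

midpoint -0.5: f = -1 < 0 → [-0.5, 0]
midpoint -0.25: f = -0.15625 < 0 → [-0.25, 0]
midpoint -0.125: f = 0.394531 > 0 → [-0.25, -0.125]
midpoint -0.1875: f = 0.1108 > 0 → [-0.25, -0.1875]
midpoint -0.21875: f = -0.025 < 0 → [-0.21875, -0.1875]

-0.21875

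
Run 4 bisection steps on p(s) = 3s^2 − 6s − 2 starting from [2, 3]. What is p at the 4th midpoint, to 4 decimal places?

s = 2.5 gives p = 1.75, positive; keep [2, 2.5]
s = 2.25 gives p = -0.3125, negative; keep [2.25, 2.5]
s = 2.375 gives p = 0.671875, positive; keep [2.25, 2.375]
s = 2.3125 gives p = 0.168, positive; keep [2.25, 2.3125]

0.1680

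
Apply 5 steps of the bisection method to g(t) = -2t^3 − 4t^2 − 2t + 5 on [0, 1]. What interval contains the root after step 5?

midpoint 0.5: g = 2.75 > 0 → [0.5, 1]
midpoint 0.75: g = 0.40625 > 0 → [0.75, 1]
midpoint 0.875: g = -1.152344 < 0 → [0.75, 0.875]
midpoint 0.8125: g = -0.3384 < 0 → [0.75, 0.8125]
midpoint 0.78125: g = 0.0424 > 0 → [0.78125, 0.8125]

[0.78125, 0.8125]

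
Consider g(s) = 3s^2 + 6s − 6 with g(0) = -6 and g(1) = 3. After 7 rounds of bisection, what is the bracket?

midpoint 0.5: g = -2.25 < 0 → [0.5, 1]
midpoint 0.75: g = 0.1875 > 0 → [0.5, 0.75]
midpoint 0.625: g = -1.078125 < 0 → [0.625, 0.75]
midpoint 0.6875: g = -0.457 < 0 → [0.6875, 0.75]
midpoint 0.71875: g = -0.1377 < 0 → [0.71875, 0.75]
midpoint 0.734375: g = 0.0242 > 0 → [0.71875, 0.734375]
midpoint 0.7265625: g = -0.0569 < 0 → [0.7265625, 0.734375]

[0.7265625, 0.734375]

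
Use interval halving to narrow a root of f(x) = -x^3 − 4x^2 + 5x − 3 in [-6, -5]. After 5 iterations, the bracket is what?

[-5.125, -5.09375]

f(-5.5) = 14.875 > 0, so the root lies in [-5.5, -5]
f(-5.25) = 5.203125 > 0, so the root lies in [-5.25, -5]
f(-5.125) = 0.923828 > 0, so the root lies in [-5.125, -5]
f(-5.0625) = -1.0818 < 0, so the root lies in [-5.125, -5.0625]
f(-5.09375) = -0.09 < 0, so the root lies in [-5.125, -5.09375]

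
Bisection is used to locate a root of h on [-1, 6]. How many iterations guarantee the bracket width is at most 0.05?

8

Width after n steps is 7/2^n. Need 2^n ≥ 7/0.05 = 140.
2^7 = 128 < 140 ≤ 2^8 = 256, so n = 8.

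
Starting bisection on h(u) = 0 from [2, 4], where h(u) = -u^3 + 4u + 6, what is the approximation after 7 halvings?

2.515625

h(3) = -9 < 0, so the root lies in [2, 3]
h(2.5) = 0.375 > 0, so the root lies in [2.5, 3]
h(2.75) = -3.796875 < 0, so the root lies in [2.5, 2.75]
h(2.625) = -1.5879 < 0, so the root lies in [2.5, 2.625]
h(2.5625) = -0.5764 < 0, so the root lies in [2.5, 2.5625]
h(2.53125) = -0.0933 < 0, so the root lies in [2.5, 2.53125]
h(2.515625) = 0.1427 > 0, so the root lies in [2.515625, 2.53125]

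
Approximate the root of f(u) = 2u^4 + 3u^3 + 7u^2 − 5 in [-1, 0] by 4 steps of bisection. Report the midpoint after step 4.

midpoint -0.5: f = -3.5 < 0 → [-1, -0.5]
midpoint -0.75: f = -1.695312 < 0 → [-1, -0.75]
midpoint -0.875: f = -0.478027 < 0 → [-1, -0.875]
midpoint -0.9375: f = 0.2254 > 0 → [-0.9375, -0.875]

-0.9375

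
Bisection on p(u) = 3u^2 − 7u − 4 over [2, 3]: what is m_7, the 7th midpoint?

2.8046875

u = 2.5 gives p = -2.75, negative; keep [2.5, 3]
u = 2.75 gives p = -0.5625, negative; keep [2.75, 3]
u = 2.875 gives p = 0.671875, positive; keep [2.75, 2.875]
u = 2.8125 gives p = 0.043, positive; keep [2.75, 2.8125]
u = 2.78125 gives p = -0.2627, negative; keep [2.78125, 2.8125]
u = 2.796875 gives p = -0.1106, negative; keep [2.796875, 2.8125]
u = 2.8046875 gives p = -0.034, negative; keep [2.8046875, 2.8125]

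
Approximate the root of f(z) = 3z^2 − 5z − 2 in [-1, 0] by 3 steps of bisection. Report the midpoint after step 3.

z = -0.5 gives f = 1.25, positive; keep [-0.5, 0]
z = -0.25 gives f = -0.5625, negative; keep [-0.5, -0.25]
z = -0.375 gives f = 0.296875, positive; keep [-0.375, -0.25]

-0.375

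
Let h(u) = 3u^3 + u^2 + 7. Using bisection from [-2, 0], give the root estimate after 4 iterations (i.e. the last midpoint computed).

m = -1, h(m) = 5 (+); new bracket [-2, -1]
m = -1.5, h(m) = -0.875 (−); new bracket [-1.5, -1]
m = -1.25, h(m) = 2.703125 (+); new bracket [-1.5, -1.25]
m = -1.375, h(m) = 1.0918 (+); new bracket [-1.5, -1.375]

-1.375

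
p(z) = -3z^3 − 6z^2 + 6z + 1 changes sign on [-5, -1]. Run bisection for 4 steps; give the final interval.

z = -3 gives p = 10, positive; keep [-3, -1]
z = -2 gives p = -11, negative; keep [-3, -2]
z = -2.5 gives p = -4.625, negative; keep [-3, -2.5]
z = -2.75 gives p = 1.5156, positive; keep [-2.75, -2.5]

[-2.75, -2.5]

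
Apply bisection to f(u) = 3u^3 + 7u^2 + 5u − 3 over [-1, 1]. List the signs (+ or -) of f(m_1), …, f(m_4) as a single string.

-+-+

midpoint 0: f = -3 < 0 → [0, 1]
midpoint 0.5: f = 1.625 > 0 → [0, 0.5]
midpoint 0.25: f = -1.265625 < 0 → [0.25, 0.5]
midpoint 0.375: f = 0.0176 > 0 → [0.25, 0.375]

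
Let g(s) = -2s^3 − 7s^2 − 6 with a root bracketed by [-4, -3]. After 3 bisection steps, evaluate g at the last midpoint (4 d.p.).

-2.7148

s = -3.5 gives g = -6, negative; keep [-4, -3.5]
s = -3.75 gives g = 1.03125, positive; keep [-3.75, -3.5]
s = -3.625 gives g = -2.714844, negative; keep [-3.75, -3.625]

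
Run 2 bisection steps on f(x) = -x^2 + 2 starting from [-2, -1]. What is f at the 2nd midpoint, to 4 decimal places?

m = -1.5, f(m) = -0.25 (−); new bracket [-1.5, -1]
m = -1.25, f(m) = 0.4375 (+); new bracket [-1.5, -1.25]

0.4375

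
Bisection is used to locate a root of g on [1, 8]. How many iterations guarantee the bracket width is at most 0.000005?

21

Width after n steps is 7/2^n. Need 2^n ≥ 7/0.000005 = 1400000.
2^20 = 1048576 < 1400000 ≤ 2^21 = 2097152, so n = 21.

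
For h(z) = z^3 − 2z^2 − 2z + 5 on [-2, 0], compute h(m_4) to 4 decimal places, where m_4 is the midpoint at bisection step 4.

z = -1 gives h = 4, positive; keep [-2, -1]
z = -1.5 gives h = 0.125, positive; keep [-2, -1.5]
z = -1.75 gives h = -2.984375, negative; keep [-1.75, -1.5]
z = -1.625 gives h = -1.3223, negative; keep [-1.625, -1.5]

-1.3223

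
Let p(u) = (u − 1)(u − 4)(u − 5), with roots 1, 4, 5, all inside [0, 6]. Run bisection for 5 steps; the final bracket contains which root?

m = 3, p(m) = 4 (+); new bracket [0, 3]
m = 1.5, p(m) = 4.375 (+); new bracket [0, 1.5]
m = 0.75, p(m) = -3.453125 (−); new bracket [0.75, 1.5]
m = 1.125, p(m) = 1.3926 (+); new bracket [0.75, 1.125]
m = 0.9375, p(m) = -0.7776 (−); new bracket [0.9375, 1.125]

1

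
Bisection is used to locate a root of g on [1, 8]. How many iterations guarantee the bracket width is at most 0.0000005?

24

Width after n steps is 7/2^n. Need 2^n ≥ 7/0.0000005 = 14000000.
2^23 = 8388608 < 14000000 ≤ 2^24 = 16777216, so n = 24.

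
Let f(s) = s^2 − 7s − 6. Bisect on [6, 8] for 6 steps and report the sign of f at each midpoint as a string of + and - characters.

m = 7, f(m) = -6 (−); new bracket [7, 8]
m = 7.5, f(m) = -2.25 (−); new bracket [7.5, 8]
m = 7.75, f(m) = -0.1875 (−); new bracket [7.75, 8]
m = 7.875, f(m) = 0.8906 (+); new bracket [7.75, 7.875]
m = 7.8125, f(m) = 0.3477 (+); new bracket [7.75, 7.8125]
m = 7.78125, f(m) = 0.0791 (+); new bracket [7.75, 7.78125]

---+++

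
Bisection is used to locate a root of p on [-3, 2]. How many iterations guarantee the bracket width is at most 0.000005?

Width after n steps is 5/2^n. Need 2^n ≥ 5/0.000005 = 1000000.
2^19 = 524288 < 1000000 ≤ 2^20 = 1048576, so n = 20.

20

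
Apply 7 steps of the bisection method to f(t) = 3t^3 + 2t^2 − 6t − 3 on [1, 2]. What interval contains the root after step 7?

m = 1.5, f(m) = 2.625 (+); new bracket [1, 1.5]
m = 1.25, f(m) = -1.515625 (−); new bracket [1.25, 1.5]
m = 1.375, f(m) = 0.330078 (+); new bracket [1.25, 1.375]
m = 1.3125, f(m) = -0.6467 (−); new bracket [1.3125, 1.375]
m = 1.34375, f(m) = -0.1721 (−); new bracket [1.34375, 1.375]
m = 1.359375, f(m) = 0.0755 (+); new bracket [1.34375, 1.359375]
m = 1.3515625, f(m) = -0.0491 (−); new bracket [1.3515625, 1.359375]

[1.3515625, 1.359375]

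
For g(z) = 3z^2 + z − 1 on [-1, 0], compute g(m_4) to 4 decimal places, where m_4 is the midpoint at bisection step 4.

0.1680

midpoint -0.5: g = -0.75 < 0 → [-1, -0.5]
midpoint -0.75: g = -0.0625 < 0 → [-1, -0.75]
midpoint -0.875: g = 0.421875 > 0 → [-0.875, -0.75]
midpoint -0.8125: g = 0.168 > 0 → [-0.8125, -0.75]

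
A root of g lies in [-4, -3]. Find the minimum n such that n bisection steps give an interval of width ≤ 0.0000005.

21

Width after n steps is 1/2^n. Need 2^n ≥ 1/0.0000005 = 2000000.
2^20 = 1048576 < 2000000 ≤ 2^21 = 2097152, so n = 21.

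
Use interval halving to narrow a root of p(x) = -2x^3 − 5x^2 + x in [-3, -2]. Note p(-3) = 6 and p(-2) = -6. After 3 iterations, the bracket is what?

m = -2.5, p(m) = -2.5 (−); new bracket [-3, -2.5]
m = -2.75, p(m) = 1.03125 (+); new bracket [-2.75, -2.5]
m = -2.625, p(m) = -0.902344 (−); new bracket [-2.75, -2.625]

[-2.75, -2.625]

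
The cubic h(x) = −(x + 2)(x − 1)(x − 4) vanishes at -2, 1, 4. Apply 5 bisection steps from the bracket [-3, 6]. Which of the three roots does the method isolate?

4

h(1.5) = 4.375 > 0, so the root lies in [1.5, 6]
h(3.75) = 3.953125 > 0, so the root lies in [3.75, 6]
h(4.875) = -23.310547 < 0, so the root lies in [3.75, 4.875]
h(4.3125) = -6.5344 < 0, so the root lies in [3.75, 4.3125]
h(4.03125) = -0.5713 < 0, so the root lies in [3.75, 4.03125]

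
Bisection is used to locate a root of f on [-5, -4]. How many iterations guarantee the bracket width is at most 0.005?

8

Width after n steps is 1/2^n. Need 2^n ≥ 1/0.005 = 200.
2^7 = 128 < 200 ≤ 2^8 = 256, so n = 8.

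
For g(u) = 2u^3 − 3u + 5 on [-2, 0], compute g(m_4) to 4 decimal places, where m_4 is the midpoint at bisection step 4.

g(-1) = 6 > 0, so the root lies in [-2, -1]
g(-1.5) = 2.75 > 0, so the root lies in [-2, -1.5]
g(-1.75) = -0.46875 < 0, so the root lies in [-1.75, -1.5]
g(-1.625) = 1.293 > 0, so the root lies in [-1.75, -1.625]

1.2930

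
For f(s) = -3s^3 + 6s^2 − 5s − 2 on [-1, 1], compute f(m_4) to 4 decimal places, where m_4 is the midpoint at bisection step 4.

f(0) = -2 < 0, so the root lies in [-1, 0]
f(-0.5) = 2.375 > 0, so the root lies in [-0.5, 0]
f(-0.25) = -0.328125 < 0, so the root lies in [-0.5, -0.25]
f(-0.375) = 0.877 > 0, so the root lies in [-0.375, -0.25]

0.8770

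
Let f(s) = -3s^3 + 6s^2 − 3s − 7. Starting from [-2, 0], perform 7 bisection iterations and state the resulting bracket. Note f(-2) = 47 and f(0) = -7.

m = -1, f(m) = 5 (+); new bracket [-1, 0]
m = -0.5, f(m) = -3.625 (−); new bracket [-1, -0.5]
m = -0.75, f(m) = -0.109375 (−); new bracket [-1, -0.75]
m = -0.875, f(m) = 2.2285 (+); new bracket [-0.875, -0.75]
m = -0.8125, f(m) = 1.0076 (+); new bracket [-0.8125, -0.75]
m = -0.78125, f(m) = 0.4364 (+); new bracket [-0.78125, -0.75]
m = -0.765625, f(m) = 0.1604 (+); new bracket [-0.765625, -0.75]

[-0.765625, -0.75]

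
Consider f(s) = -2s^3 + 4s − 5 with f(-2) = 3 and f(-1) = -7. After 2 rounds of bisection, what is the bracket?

[-2, -1.75]

m = -1.5, f(m) = -4.25 (−); new bracket [-2, -1.5]
m = -1.75, f(m) = -1.28125 (−); new bracket [-2, -1.75]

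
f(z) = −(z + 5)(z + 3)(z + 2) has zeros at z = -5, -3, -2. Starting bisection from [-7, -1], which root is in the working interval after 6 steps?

z = -4 gives f = -2, negative; keep [-7, -4]
z = -5.5 gives f = 4.375, positive; keep [-5.5, -4]
z = -4.75 gives f = -1.203125, negative; keep [-5.5, -4.75]
z = -5.125 gives f = 0.8301, positive; keep [-5.125, -4.75]
z = -4.9375 gives f = -0.3557, negative; keep [-5.125, -4.9375]
z = -5.03125 gives f = 0.1924, positive; keep [-5.03125, -4.9375]

-5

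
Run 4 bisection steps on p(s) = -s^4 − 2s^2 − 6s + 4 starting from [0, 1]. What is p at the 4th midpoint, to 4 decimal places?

s = 0.5 gives p = 0.4375, positive; keep [0.5, 1]
s = 0.75 gives p = -1.941406, negative; keep [0.5, 0.75]
s = 0.625 gives p = -0.683838, negative; keep [0.5, 0.625]
s = 0.5625 gives p = -0.1079, negative; keep [0.5, 0.5625]

-0.1079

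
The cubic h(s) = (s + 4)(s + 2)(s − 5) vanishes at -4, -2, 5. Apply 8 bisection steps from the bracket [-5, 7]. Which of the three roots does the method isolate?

h(1) = -60 < 0, so the root lies in [1, 7]
h(4) = -48 < 0, so the root lies in [4, 7]
h(5.5) = 35.625 > 0, so the root lies in [4, 5.5]
h(4.75) = -14.7656 < 0, so the root lies in [4.75, 5.5]
h(5.125) = 8.127 > 0, so the root lies in [4.75, 5.125]
h(4.9375) = -3.8752 < 0, so the root lies in [4.9375, 5.125]
h(5.03125) = 1.9844 > 0, so the root lies in [4.9375, 5.03125]
h(4.984375) = -0.9805 < 0, so the root lies in [4.984375, 5.03125]

5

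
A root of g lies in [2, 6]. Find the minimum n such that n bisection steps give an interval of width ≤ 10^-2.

9

Width after n steps is 4/2^n. Need 2^n ≥ 4/10^-2 = 400.
2^8 = 256 < 400 ≤ 2^9 = 512, so n = 9.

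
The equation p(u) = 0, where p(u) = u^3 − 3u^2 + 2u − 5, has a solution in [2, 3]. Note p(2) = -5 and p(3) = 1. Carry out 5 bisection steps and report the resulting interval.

[2.875, 2.90625]

midpoint 2.5: p = -3.125 < 0 → [2.5, 3]
midpoint 2.75: p = -1.390625 < 0 → [2.75, 3]
midpoint 2.875: p = -0.283203 < 0 → [2.875, 3]
midpoint 2.9375: p = 0.3357 > 0 → [2.875, 2.9375]
midpoint 2.90625: p = 0.0207 > 0 → [2.875, 2.90625]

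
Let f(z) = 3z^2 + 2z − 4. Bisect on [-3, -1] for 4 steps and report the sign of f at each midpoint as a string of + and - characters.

+-++

midpoint -2: f = 4 > 0 → [-2, -1]
midpoint -1.5: f = -0.25 < 0 → [-2, -1.5]
midpoint -1.75: f = 1.6875 > 0 → [-1.75, -1.5]
midpoint -1.625: f = 0.6719 > 0 → [-1.625, -1.5]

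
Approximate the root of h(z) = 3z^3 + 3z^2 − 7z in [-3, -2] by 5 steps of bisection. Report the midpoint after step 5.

-2.09375

h(-2.5) = -10.625 < 0, so the root lies in [-2.5, -2]
h(-2.25) = -3.234375 < 0, so the root lies in [-2.25, -2]
h(-2.125) = -0.365234 < 0, so the root lies in [-2.125, -2]
h(-2.0625) = 0.8782 > 0, so the root lies in [-2.125, -2.0625]
h(-2.09375) = 0.2719 > 0, so the root lies in [-2.125, -2.09375]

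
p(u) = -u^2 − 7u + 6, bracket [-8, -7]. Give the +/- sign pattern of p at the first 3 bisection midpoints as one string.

++-

m = -7.5, p(m) = 2.25 (+); new bracket [-8, -7.5]
m = -7.75, p(m) = 0.1875 (+); new bracket [-8, -7.75]
m = -7.875, p(m) = -0.890625 (−); new bracket [-7.875, -7.75]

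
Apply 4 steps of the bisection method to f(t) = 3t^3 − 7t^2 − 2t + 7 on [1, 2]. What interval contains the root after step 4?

[1.125, 1.1875]

t = 1.5 gives f = -1.625, negative; keep [1, 1.5]
t = 1.25 gives f = -0.578125, negative; keep [1, 1.25]
t = 1.125 gives f = 0.162109, positive; keep [1.125, 1.25]
t = 1.1875 gives f = -0.2224, negative; keep [1.125, 1.1875]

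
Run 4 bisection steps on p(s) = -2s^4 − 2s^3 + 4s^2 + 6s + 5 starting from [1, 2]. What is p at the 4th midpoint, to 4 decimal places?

p(1.5) = 6.125 > 0, so the root lies in [1.5, 2]
p(1.75) = -1.726562 < 0, so the root lies in [1.5, 1.75]
p(1.625) = 2.784668 > 0, so the root lies in [1.625, 1.75]
p(1.6875) = 0.6865 > 0, so the root lies in [1.6875, 1.75]

0.6865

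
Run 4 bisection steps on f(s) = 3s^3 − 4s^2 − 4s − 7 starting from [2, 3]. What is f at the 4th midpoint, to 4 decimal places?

-0.5413

f(2.5) = 4.875 > 0, so the root lies in [2, 2.5]
f(2.25) = -2.078125 < 0, so the root lies in [2.25, 2.5]
f(2.375) = 1.126953 > 0, so the root lies in [2.25, 2.375]
f(2.3125) = -0.5413 < 0, so the root lies in [2.3125, 2.375]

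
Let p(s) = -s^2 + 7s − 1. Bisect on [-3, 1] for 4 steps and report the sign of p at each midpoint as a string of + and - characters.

--++

midpoint -1: p = -9 < 0 → [-1, 1]
midpoint 0: p = -1 < 0 → [0, 1]
midpoint 0.5: p = 2.25 > 0 → [0, 0.5]
midpoint 0.25: p = 0.6875 > 0 → [0, 0.25]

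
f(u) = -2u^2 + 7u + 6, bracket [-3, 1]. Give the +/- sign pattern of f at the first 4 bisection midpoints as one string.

midpoint -1: f = -3 < 0 → [-1, 1]
midpoint 0: f = 6 > 0 → [-1, 0]
midpoint -0.5: f = 2 > 0 → [-1, -0.5]
midpoint -0.75: f = -0.375 < 0 → [-0.75, -0.5]

-++-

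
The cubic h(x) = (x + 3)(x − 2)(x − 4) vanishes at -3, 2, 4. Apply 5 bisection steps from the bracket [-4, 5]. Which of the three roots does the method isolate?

m = 0.5, h(m) = 18.375 (+); new bracket [-4, 0.5]
m = -1.75, h(m) = 26.953125 (+); new bracket [-4, -1.75]
m = -2.875, h(m) = 4.189453 (+); new bracket [-4, -2.875]
m = -3.4375, h(m) = -17.6931 (−); new bracket [-3.4375, -2.875]
m = -3.15625, h(m) = -5.7655 (−); new bracket [-3.15625, -2.875]

-3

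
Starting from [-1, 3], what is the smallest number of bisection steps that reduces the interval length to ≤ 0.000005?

Width after n steps is 4/2^n. Need 2^n ≥ 4/0.000005 = 800000.
2^19 = 524288 < 800000 ≤ 2^20 = 1048576, so n = 20.

20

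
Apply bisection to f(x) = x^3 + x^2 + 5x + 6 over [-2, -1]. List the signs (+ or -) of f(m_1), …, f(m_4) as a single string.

--+-

x = -1.5 gives f = -2.625, negative; keep [-1.5, -1]
x = -1.25 gives f = -0.640625, negative; keep [-1.25, -1]
x = -1.125 gives f = 0.216797, positive; keep [-1.25, -1.125]
x = -1.1875 gives f = -0.2019, negative; keep [-1.1875, -1.125]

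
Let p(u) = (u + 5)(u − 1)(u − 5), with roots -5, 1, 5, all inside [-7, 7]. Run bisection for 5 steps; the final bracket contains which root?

m = 0, p(m) = 25 (+); new bracket [-7, 0]
m = -3.5, p(m) = 57.375 (+); new bracket [-7, -3.5]
m = -5.25, p(m) = -16.015625 (−); new bracket [-5.25, -3.5]
m = -4.375, p(m) = 31.4941 (+); new bracket [-5.25, -4.375]
m = -4.8125, p(m) = 10.6941 (+); new bracket [-5.25, -4.8125]

-5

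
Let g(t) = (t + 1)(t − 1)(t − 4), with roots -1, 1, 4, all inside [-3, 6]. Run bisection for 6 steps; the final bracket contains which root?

midpoint 1.5: g = -3.125 < 0 → [1.5, 6]
midpoint 3.75: g = -3.265625 < 0 → [3.75, 6]
midpoint 4.875: g = 19.919922 > 0 → [3.75, 4.875]
midpoint 4.3125: g = 5.4993 > 0 → [3.75, 4.3125]
midpoint 4.03125: g = 0.4766 > 0 → [3.75, 4.03125]
midpoint 3.890625: g = -1.5462 < 0 → [3.890625, 4.03125]

4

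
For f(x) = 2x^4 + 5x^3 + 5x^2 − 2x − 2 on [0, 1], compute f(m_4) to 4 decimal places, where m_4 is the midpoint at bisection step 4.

x = 0.5 gives f = -1, negative; keep [0.5, 1]
x = 0.75 gives f = 2.054688, positive; keep [0.5, 0.75]
x = 0.625 gives f = 0.229004, positive; keep [0.5, 0.625]
x = 0.5625 gives f = -0.4529, negative; keep [0.5625, 0.625]

-0.4529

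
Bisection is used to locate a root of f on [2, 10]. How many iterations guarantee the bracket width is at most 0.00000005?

Width after n steps is 8/2^n. Need 2^n ≥ 8/0.00000005 = 160000000.
2^27 = 134217728 < 160000000 ≤ 2^28 = 268435456, so n = 28.

28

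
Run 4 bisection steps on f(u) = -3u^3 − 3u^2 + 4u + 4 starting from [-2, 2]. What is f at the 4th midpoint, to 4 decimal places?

-1.5469

f(0) = 4 > 0, so the root lies in [0, 2]
f(1) = 2 > 0, so the root lies in [1, 2]
f(1.5) = -6.875 < 0, so the root lies in [1, 1.5]
f(1.25) = -1.5469 < 0, so the root lies in [1, 1.25]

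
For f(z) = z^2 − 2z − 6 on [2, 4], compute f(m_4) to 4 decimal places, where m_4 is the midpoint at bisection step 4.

z = 3 gives f = -3, negative; keep [3, 4]
z = 3.5 gives f = -0.75, negative; keep [3.5, 4]
z = 3.75 gives f = 0.5625, positive; keep [3.5, 3.75]
z = 3.625 gives f = -0.1094, negative; keep [3.625, 3.75]

-0.1094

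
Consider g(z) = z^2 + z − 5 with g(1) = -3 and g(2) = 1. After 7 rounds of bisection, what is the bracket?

z = 1.5 gives g = -1.25, negative; keep [1.5, 2]
z = 1.75 gives g = -0.1875, negative; keep [1.75, 2]
z = 1.875 gives g = 0.390625, positive; keep [1.75, 1.875]
z = 1.8125 gives g = 0.0977, positive; keep [1.75, 1.8125]
z = 1.78125 gives g = -0.0459, negative; keep [1.78125, 1.8125]
z = 1.796875 gives g = 0.0256, positive; keep [1.78125, 1.796875]
z = 1.7890625 gives g = -0.0102, negative; keep [1.7890625, 1.796875]

[1.7890625, 1.796875]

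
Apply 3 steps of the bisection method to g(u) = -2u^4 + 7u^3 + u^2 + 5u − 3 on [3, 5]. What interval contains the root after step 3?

u = 4 gives g = -31, negative; keep [3, 4]
u = 3.5 gives g = 26.75, positive; keep [3.5, 4]
u = 3.75 gives g = 3.445312, positive; keep [3.75, 4]

[3.75, 4]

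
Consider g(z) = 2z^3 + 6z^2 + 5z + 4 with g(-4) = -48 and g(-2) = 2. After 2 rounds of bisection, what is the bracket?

[-2.5, -2]

z = -3 gives g = -11, negative; keep [-3, -2]
z = -2.5 gives g = -2.25, negative; keep [-2.5, -2]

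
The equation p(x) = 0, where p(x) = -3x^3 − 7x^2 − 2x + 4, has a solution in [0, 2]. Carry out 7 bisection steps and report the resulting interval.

[0.5625, 0.578125]

x = 1 gives p = -8, negative; keep [0, 1]
x = 0.5 gives p = 0.875, positive; keep [0.5, 1]
x = 0.75 gives p = -2.703125, negative; keep [0.5, 0.75]
x = 0.625 gives p = -0.7168, negative; keep [0.5, 0.625]
x = 0.5625 gives p = 0.1262, positive; keep [0.5625, 0.625]
x = 0.59375 gives p = -0.2832, negative; keep [0.5625, 0.59375]
x = 0.578125 gives p = -0.0755, negative; keep [0.5625, 0.578125]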